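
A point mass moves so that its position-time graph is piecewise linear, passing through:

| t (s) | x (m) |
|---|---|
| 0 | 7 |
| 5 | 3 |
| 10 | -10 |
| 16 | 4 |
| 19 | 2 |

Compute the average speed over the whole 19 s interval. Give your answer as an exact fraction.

Average speed = (total path length)/(elapsed time); on a piecewise-linear x-t graph the path length is Σ|Δx|.
0–5 s: |Δx| = |3 − 7| = 4 m
5–10 s: |Δx| = |-10 − 3| = 13 m
10–16 s: |Δx| = |4 − -10| = 14 m
16–19 s: |Δx| = |2 − 4| = 2 m
Total path = 33 m; average speed = 33/19 = 33/19 m/s.

33/19 m/s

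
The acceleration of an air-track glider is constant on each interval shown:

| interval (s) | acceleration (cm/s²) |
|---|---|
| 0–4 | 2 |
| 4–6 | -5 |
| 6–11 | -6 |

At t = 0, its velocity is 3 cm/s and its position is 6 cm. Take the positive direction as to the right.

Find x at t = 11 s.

-24 cm

On each constant-a segment, Δv = aΔt and Δx = v₀Δt + ½aΔt²; chain segment to segment.
0–4 s: v starts 3 cm/s; Δx = 3·4 + ½·2·4² = 28 cm; v ends 11 cm/s.
4–6 s: v starts 11 cm/s; Δx = 11·2 + ½·-5·2² = 12 cm; v ends 1 cm/s.
6–11 s: v starts 1 cm/s; Δx = 1·5 + ½·-6·5² = -70 cm; v ends -29 cm/s.
x(11) = 6 + Σ Δx = -24 cm.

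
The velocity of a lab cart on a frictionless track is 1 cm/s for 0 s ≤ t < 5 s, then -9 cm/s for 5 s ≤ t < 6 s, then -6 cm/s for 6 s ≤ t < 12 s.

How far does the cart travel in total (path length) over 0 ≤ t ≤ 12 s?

Distance (not displacement) is the total path length: add the absolute areas under v-t.
0–5 s: |1| × 5 = 5 cm
5–6 s: |-9| × 1 = 9 cm
6–12 s: |-6| × 6 = 36 cm
Total distance = 50 cm

50 cm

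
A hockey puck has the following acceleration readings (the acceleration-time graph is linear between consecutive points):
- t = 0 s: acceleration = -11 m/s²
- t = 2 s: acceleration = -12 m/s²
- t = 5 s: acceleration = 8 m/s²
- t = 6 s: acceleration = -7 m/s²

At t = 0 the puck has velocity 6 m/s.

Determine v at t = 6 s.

-22.5 m/s

Δv equals the area under the a-t graph; then v = v₀ + Δv.
0–2 s: ½(-11 + -12)(2) = -23 m/s
2–5 s: ½(-12 + 8)(3) = -6 m/s
5–6 s: ½(8 + -7)(1) = 0.5 m/s
Δv = -28.5 m/s, so v(6) = 6 + (-28.5) = -22.5 m/s.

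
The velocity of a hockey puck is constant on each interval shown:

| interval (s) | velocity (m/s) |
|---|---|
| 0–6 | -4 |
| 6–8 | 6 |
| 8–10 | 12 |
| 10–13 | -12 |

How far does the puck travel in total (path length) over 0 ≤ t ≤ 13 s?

Distance (not displacement) is the total path length: add the absolute areas under v-t.
0–6 s: |-4| × 6 = 24 m
6–8 s: |6| × 2 = 12 m
8–10 s: |12| × 2 = 24 m
10–13 s: |-12| × 3 = 36 m
Total distance = 96 m

96 m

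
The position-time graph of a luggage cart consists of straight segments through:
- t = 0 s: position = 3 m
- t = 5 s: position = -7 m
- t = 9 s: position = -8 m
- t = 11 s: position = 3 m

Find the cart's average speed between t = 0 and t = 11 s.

2 m/s

Average speed = (total path length)/(elapsed time); on a piecewise-linear x-t graph the path length is Σ|Δx|.
0–5 s: |Δx| = |-7 − 3| = 10 m
5–9 s: |Δx| = |-8 − -7| = 1 m
9–11 s: |Δx| = |3 − -8| = 11 m
Total path = 22 m; average speed = 22/11 = 2 m/s.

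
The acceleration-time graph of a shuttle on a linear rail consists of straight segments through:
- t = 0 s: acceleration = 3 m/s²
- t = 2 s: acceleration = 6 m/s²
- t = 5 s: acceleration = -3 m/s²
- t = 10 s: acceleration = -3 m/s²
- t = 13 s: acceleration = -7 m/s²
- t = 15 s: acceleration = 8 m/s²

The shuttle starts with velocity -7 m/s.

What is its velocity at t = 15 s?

-22.5 m/s

Δv equals the area under the a-t graph; then v = v₀ + Δv.
0–2 s: ½(3 + 6)(2) = 9 m/s
2–5 s: ½(6 + -3)(3) = 4.5 m/s
5–10 s: -3 × 5 = -15 m/s
10–13 s: ½(-3 + -7)(3) = -15 m/s
13–15 s: ½(-7 + 8)(2) = 1 m/s
Δv = -15.5 m/s, so v(15) = -7 + (-15.5) = -22.5 m/s.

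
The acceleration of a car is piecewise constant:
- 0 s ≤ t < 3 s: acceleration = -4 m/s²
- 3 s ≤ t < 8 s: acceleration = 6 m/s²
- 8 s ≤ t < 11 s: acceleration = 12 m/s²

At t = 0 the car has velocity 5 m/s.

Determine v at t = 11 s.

59 m/s

Δv equals the area under the a-t graph; then v = v₀ + Δv.
0–3 s: -4 × 3 = -12 m/s
3–8 s: 6 × 5 = 30 m/s
8–11 s: 12 × 3 = 36 m/s
Δv = 54 m/s, so v(11) = 5 + (54) = 59 m/s.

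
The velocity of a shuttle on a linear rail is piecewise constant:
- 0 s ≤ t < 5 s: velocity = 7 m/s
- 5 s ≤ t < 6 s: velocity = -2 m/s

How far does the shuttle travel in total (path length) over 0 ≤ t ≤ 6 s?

Distance (not displacement) is the total path length: add the absolute areas under v-t.
0–5 s: |7| × 5 = 35 m
5–6 s: |-2| × 1 = 2 m
Total distance = 37 m

37 m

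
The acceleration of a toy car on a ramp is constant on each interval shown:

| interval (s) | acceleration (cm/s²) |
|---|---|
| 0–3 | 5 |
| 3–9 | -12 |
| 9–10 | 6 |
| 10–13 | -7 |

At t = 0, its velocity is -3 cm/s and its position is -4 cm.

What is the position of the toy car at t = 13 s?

On each constant-a segment, Δv = aΔt and Δx = v₀Δt + ½aΔt²; chain segment to segment.
0–3 s: v starts -3 cm/s; Δx = -3·3 + ½·5·3² = 13.5 cm; v ends 12 cm/s.
3–9 s: v starts 12 cm/s; Δx = 12·6 + ½·-12·6² = -144 cm; v ends -60 cm/s.
9–10 s: v starts -60 cm/s; Δx = -60·1 + ½·6·1² = -57 cm; v ends -54 cm/s.
10–13 s: v starts -54 cm/s; Δx = -54·3 + ½·-7·3² = -193.5 cm; v ends -75 cm/s.
x(13) = -4 + Σ Δx = -385 cm.

-385 cm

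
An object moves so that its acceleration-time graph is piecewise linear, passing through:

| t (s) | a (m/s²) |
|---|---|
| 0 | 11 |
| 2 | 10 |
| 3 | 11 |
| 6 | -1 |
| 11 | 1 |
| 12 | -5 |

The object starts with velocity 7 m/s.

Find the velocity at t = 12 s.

51.5 m/s

Δv equals the area under the a-t graph; then v = v₀ + Δv.
0–2 s: ½(11 + 10)(2) = 21 m/s
2–3 s: ½(10 + 11)(1) = 10.5 m/s
3–6 s: ½(11 + -1)(3) = 15 m/s
6–11 s: ½(-1 + 1)(5) = 0 m/s
11–12 s: ½(1 + -5)(1) = -2 m/s
Δv = 44.5 m/s, so v(12) = 7 + (44.5) = 51.5 m/s.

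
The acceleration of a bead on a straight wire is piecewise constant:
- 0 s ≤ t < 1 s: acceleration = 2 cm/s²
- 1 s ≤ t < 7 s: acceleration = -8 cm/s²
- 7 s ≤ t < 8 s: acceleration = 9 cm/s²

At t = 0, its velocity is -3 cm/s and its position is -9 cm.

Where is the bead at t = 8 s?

-205.5 cm

On each constant-a segment, Δv = aΔt and Δx = v₀Δt + ½aΔt²; chain segment to segment.
0–1 s: v starts -3 cm/s; Δx = -3·1 + ½·2·1² = -2 cm; v ends -1 cm/s.
1–7 s: v starts -1 cm/s; Δx = -1·6 + ½·-8·6² = -150 cm; v ends -49 cm/s.
7–8 s: v starts -49 cm/s; Δx = -49·1 + ½·9·1² = -44.5 cm; v ends -40 cm/s.
x(8) = -9 + Σ Δx = -205.5 cm.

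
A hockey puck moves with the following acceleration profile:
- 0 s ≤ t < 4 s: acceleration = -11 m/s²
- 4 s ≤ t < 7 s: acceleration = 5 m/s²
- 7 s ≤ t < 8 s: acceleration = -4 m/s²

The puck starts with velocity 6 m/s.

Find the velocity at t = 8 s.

-27 m/s

Δv equals the area under the a-t graph; then v = v₀ + Δv.
0–4 s: -11 × 4 = -44 m/s
4–7 s: 5 × 3 = 15 m/s
7–8 s: -4 × 1 = -4 m/s
Δv = -33 m/s, so v(8) = 6 + (-33) = -27 m/s.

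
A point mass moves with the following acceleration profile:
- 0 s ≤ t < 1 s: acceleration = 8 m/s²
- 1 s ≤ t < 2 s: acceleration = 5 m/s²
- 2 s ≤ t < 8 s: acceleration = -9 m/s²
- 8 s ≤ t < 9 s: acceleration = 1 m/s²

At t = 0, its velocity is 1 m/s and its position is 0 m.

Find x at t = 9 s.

On each constant-a segment, Δv = aΔt and Δx = v₀Δt + ½aΔt²; chain segment to segment.
0–1 s: v starts 1 m/s; Δx = 1·1 + ½·8·1² = 5 m; v ends 9 m/s.
1–2 s: v starts 9 m/s; Δx = 9·1 + ½·5·1² = 11.5 m; v ends 14 m/s.
2–8 s: v starts 14 m/s; Δx = 14·6 + ½·-9·6² = -78 m; v ends -40 m/s.
8–9 s: v starts -40 m/s; Δx = -40·1 + ½·1·1² = -39.5 m; v ends -39 m/s.
x(9) = 0 + Σ Δx = -101 m.

-101 m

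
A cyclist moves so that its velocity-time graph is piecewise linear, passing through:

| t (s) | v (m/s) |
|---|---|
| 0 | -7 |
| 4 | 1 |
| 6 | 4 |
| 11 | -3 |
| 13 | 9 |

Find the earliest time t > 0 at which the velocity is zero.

v changes sign on 0–4 s (from -7 to 1); the graph is linear there, so v = 0 at t = 0 + (7)·(4 − 0)/(1 − -7) = 3.5 s.

t = 3.5 s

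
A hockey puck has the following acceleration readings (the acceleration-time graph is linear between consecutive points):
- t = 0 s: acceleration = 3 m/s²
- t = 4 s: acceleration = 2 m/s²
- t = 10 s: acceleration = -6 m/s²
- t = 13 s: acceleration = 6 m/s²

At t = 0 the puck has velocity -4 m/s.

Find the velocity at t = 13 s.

Δv equals the area under the a-t graph; then v = v₀ + Δv.
0–4 s: ½(3 + 2)(4) = 10 m/s
4–10 s: ½(2 + -6)(6) = -12 m/s
10–13 s: ½(-6 + 6)(3) = 0 m/s
Δv = -2 m/s, so v(13) = -4 + (-2) = -6 m/s.

-6 m/s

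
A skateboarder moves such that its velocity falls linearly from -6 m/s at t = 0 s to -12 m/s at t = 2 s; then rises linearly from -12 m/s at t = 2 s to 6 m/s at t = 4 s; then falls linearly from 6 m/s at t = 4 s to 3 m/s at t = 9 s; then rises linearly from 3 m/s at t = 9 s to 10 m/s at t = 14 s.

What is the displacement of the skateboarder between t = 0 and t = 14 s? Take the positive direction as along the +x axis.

31 m

Net displacement equals the area under the velocity-time graph (areas below the axis count negative).
0–2 s: ½(-6 + -12)(2) = -18 m
2–4 s: ½(-12 + 6)(2) = -6 m
4–9 s: ½(6 + 3)(5) = 22.5 m
9–14 s: ½(3 + 10)(5) = 32.5 m
Net displacement = 31 m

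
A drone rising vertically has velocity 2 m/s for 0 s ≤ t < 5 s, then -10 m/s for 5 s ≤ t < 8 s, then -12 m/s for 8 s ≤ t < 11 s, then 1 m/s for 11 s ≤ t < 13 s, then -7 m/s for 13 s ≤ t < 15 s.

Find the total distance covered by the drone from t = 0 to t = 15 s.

Total distance travelled is ∫|v| dt — sum the magnitudes of each area piece.
0–5 s: |2| × 5 = 10 m
5–8 s: |-10| × 3 = 30 m
8–11 s: |-12| × 3 = 36 m
11–13 s: |1| × 2 = 2 m
13–15 s: |-7| × 2 = 14 m
Total distance = 92 m

92 m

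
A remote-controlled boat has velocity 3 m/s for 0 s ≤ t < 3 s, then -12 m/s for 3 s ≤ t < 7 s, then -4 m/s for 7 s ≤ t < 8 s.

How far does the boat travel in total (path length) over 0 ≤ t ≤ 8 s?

Distance (not displacement) is the total path length: add the absolute areas under v-t.
0–3 s: |3| × 3 = 9 m
3–7 s: |-12| × 4 = 48 m
7–8 s: |-4| × 1 = 4 m
Total distance = 61 m

61 m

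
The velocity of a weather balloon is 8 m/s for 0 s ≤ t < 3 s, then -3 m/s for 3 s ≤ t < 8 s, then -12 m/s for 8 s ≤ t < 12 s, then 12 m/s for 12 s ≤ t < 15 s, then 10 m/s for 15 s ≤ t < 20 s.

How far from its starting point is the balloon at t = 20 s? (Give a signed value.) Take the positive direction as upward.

47 m

Displacement is the signed area under the v-t curve.
0–3 s: 8 × 3 = 24 m
3–8 s: -3 × 5 = -15 m
8–12 s: -12 × 4 = -48 m
12–15 s: 12 × 3 = 36 m
15–20 s: 10 × 5 = 50 m
Net displacement = 47 m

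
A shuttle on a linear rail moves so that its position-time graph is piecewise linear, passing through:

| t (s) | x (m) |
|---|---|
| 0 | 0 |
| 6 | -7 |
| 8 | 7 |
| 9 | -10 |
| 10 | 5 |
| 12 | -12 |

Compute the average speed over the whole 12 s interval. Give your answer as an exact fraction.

35/6 m/s

Average speed = (total path length)/(elapsed time); on a piecewise-linear x-t graph the path length is Σ|Δx|.
0–6 s: |Δx| = |-7 − 0| = 7 m
6–8 s: |Δx| = |7 − -7| = 14 m
8–9 s: |Δx| = |-10 − 7| = 17 m
9–10 s: |Δx| = |5 − -10| = 15 m
10–12 s: |Δx| = |-12 − 5| = 17 m
Total path = 70 m; average speed = 70/12 = 35/6 m/s.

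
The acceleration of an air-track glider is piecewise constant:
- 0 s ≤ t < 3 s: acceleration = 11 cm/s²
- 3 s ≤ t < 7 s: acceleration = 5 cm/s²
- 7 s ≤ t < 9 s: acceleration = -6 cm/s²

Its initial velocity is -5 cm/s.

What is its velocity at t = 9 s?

Δv equals the area under the a-t graph; then v = v₀ + Δv.
0–3 s: 11 × 3 = 33 cm/s
3–7 s: 5 × 4 = 20 cm/s
7–9 s: -6 × 2 = -12 cm/s
Δv = 41 cm/s, so v(9) = -5 + (41) = 36 cm/s.

36 cm/s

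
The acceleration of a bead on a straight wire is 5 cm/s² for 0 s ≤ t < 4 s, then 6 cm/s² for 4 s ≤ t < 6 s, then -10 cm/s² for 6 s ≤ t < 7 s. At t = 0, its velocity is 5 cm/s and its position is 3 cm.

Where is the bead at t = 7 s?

On each constant-a segment, Δv = aΔt and Δx = v₀Δt + ½aΔt²; chain segment to segment.
0–4 s: v starts 5 cm/s; Δx = 5·4 + ½·5·4² = 60 cm; v ends 25 cm/s.
4–6 s: v starts 25 cm/s; Δx = 25·2 + ½·6·2² = 62 cm; v ends 37 cm/s.
6–7 s: v starts 37 cm/s; Δx = 37·1 + ½·-10·1² = 32 cm; v ends 27 cm/s.
x(7) = 3 + Σ Δx = 157 cm.

157 cm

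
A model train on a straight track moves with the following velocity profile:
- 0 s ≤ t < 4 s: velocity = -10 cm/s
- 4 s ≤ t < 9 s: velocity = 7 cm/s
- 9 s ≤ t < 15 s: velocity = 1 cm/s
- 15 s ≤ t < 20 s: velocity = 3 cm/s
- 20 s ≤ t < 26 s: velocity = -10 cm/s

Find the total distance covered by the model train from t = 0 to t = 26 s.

Distance (not displacement) is the total path length: add the absolute areas under v-t.
0–4 s: |-10| × 4 = 40 cm
4–9 s: |7| × 5 = 35 cm
9–15 s: |1| × 6 = 6 cm
15–20 s: |3| × 5 = 15 cm
20–26 s: |-10| × 6 = 60 cm
Total distance = 156 cm

156 cm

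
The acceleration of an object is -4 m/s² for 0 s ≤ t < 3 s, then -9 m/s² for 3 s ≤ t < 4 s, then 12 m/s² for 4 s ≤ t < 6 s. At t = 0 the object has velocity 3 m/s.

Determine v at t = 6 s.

6 m/s

Δv equals the area under the a-t graph; then v = v₀ + Δv.
0–3 s: -4 × 3 = -12 m/s
3–4 s: -9 × 1 = -9 m/s
4–6 s: 12 × 2 = 24 m/s
Δv = 3 m/s, so v(6) = 3 + (3) = 6 m/s.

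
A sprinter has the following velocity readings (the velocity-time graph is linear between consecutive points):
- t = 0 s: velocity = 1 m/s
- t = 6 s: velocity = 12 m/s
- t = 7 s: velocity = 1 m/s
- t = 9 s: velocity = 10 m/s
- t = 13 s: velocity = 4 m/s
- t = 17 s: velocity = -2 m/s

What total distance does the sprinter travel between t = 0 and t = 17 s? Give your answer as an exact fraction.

547/6 m

Total distance travelled is ∫|v| dt — sum the magnitudes of each area piece.
0–6 s: |½(1 + 12)(6)| = 39 m
6–7 s: |½(12 + 1)(1)| = 6.5 m
7–9 s: |½(1 + 10)(2)| = 11 m
9–13 s: |½(10 + 4)(4)| = 28 m
13–17 s: v = 0 at t = 47/3 s; triangle areas 16/3 + 4/3 = 20/3 m
Total distance = 547/6 m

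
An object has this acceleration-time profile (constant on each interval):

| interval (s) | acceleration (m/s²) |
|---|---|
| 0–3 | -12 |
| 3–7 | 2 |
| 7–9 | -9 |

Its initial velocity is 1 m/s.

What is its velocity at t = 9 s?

Δv equals the area under the a-t graph; then v = v₀ + Δv.
0–3 s: -12 × 3 = -36 m/s
3–7 s: 2 × 4 = 8 m/s
7–9 s: -9 × 2 = -18 m/s
Δv = -46 m/s, so v(9) = 1 + (-46) = -45 m/s.

-45 m/s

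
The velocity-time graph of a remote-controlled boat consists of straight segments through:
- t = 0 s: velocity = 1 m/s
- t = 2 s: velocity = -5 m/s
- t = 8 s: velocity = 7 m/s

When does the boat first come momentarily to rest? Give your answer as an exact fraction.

v changes sign on 0–2 s (from 1 to -5); the graph is linear there, so v = 0 at t = 0 + (-1)·(2 − 0)/(-5 − 1) = 1/3 s.

t = 1/3 s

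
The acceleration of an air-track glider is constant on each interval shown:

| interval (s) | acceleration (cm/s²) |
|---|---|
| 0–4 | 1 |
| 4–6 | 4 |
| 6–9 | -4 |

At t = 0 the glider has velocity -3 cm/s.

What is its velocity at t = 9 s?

Δv equals the area under the a-t graph; then v = v₀ + Δv.
0–4 s: 1 × 4 = 4 cm/s
4–6 s: 4 × 2 = 8 cm/s
6–9 s: -4 × 3 = -12 cm/s
Δv = 0 cm/s, so v(9) = -3 + (0) = -3 cm/s.

-3 cm/s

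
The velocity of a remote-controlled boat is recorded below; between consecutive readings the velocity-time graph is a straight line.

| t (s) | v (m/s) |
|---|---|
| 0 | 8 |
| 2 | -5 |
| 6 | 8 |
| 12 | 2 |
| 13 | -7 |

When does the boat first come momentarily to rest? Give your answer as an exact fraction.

t = 16/13 s

v changes sign on 0–2 s (from 8 to -5); the graph is linear there, so v = 0 at t = 0 + (-8)·(2 − 0)/(-5 − 8) = 16/13 s.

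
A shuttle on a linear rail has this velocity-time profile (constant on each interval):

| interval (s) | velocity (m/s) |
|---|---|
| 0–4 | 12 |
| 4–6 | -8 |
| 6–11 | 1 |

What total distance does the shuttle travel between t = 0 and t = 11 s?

Total distance travelled is ∫|v| dt — sum the magnitudes of each area piece.
0–4 s: |12| × 4 = 48 m
4–6 s: |-8| × 2 = 16 m
6–11 s: |1| × 5 = 5 m
Total distance = 69 m

69 m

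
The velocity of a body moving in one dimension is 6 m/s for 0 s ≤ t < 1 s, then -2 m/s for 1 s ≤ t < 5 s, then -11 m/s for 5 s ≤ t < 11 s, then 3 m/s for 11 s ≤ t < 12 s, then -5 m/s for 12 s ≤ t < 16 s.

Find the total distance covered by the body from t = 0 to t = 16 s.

103 m

Total distance travelled is ∫|v| dt — sum the magnitudes of each area piece.
0–1 s: |6| × 1 = 6 m
1–5 s: |-2| × 4 = 8 m
5–11 s: |-11| × 6 = 66 m
11–12 s: |3| × 1 = 3 m
12–16 s: |-5| × 4 = 20 m
Total distance = 103 m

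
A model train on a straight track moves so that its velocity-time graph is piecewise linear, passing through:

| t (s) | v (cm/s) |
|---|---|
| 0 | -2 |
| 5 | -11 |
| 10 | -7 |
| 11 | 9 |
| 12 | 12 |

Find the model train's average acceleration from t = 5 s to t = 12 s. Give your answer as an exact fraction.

23/7 cm/s²

Average acceleration = Δv/Δt = (12 − -11)/(12 − 5) = 23/7 cm/s².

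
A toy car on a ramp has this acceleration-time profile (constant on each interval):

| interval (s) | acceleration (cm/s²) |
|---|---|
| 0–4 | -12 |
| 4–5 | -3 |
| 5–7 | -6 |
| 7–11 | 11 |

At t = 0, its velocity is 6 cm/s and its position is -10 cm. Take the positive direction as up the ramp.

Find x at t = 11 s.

-367.5 cm

On each constant-a segment, Δv = aΔt and Δx = v₀Δt + ½aΔt²; chain segment to segment.
0–4 s: v starts 6 cm/s; Δx = 6·4 + ½·-12·4² = -72 cm; v ends -42 cm/s.
4–5 s: v starts -42 cm/s; Δx = -42·1 + ½·-3·1² = -43.5 cm; v ends -45 cm/s.
5–7 s: v starts -45 cm/s; Δx = -45·2 + ½·-6·2² = -102 cm; v ends -57 cm/s.
7–11 s: v starts -57 cm/s; Δx = -57·4 + ½·11·4² = -140 cm; v ends -13 cm/s.
x(11) = -10 + Σ Δx = -367.5 cm.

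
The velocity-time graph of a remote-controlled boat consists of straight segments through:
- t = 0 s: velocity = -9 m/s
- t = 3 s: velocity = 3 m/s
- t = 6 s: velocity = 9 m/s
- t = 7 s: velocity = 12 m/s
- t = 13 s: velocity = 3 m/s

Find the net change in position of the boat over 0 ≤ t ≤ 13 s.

64.5 m

Net displacement equals the area under the velocity-time graph (areas below the axis count negative).
0–3 s: ½(-9 + 3)(3) = -9 m
3–6 s: ½(3 + 9)(3) = 18 m
6–7 s: ½(9 + 12)(1) = 10.5 m
7–13 s: ½(12 + 3)(6) = 45 m
Net displacement = 64.5 m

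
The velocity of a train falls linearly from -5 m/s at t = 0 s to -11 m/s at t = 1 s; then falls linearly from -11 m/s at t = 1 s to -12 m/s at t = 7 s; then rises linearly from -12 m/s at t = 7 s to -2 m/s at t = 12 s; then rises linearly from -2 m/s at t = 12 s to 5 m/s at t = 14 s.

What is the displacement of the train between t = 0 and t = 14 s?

-109 m

Net displacement equals the area under the velocity-time graph (areas below the axis count negative).
0–1 s: ½(-5 + -11)(1) = -8 m
1–7 s: ½(-11 + -12)(6) = -69 m
7–12 s: ½(-12 + -2)(5) = -35 m
12–14 s: ½(-2 + 5)(2) = 3 m
Net displacement = -109 m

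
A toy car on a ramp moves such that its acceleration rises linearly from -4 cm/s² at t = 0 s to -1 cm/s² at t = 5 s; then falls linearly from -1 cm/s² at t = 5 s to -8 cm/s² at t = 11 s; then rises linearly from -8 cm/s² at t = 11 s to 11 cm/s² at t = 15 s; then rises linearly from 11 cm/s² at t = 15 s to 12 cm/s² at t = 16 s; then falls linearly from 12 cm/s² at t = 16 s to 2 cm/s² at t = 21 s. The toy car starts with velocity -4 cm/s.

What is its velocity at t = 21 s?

Δv equals the area under the a-t graph; then v = v₀ + Δv.
0–5 s: ½(-4 + -1)(5) = -12.5 cm/s
5–11 s: ½(-1 + -8)(6) = -27 cm/s
11–15 s: ½(-8 + 11)(4) = 6 cm/s
15–16 s: ½(11 + 12)(1) = 11.5 cm/s
16–21 s: ½(12 + 2)(5) = 35 cm/s
Δv = 13 cm/s, so v(21) = -4 + (13) = 9 cm/s.

9 cm/s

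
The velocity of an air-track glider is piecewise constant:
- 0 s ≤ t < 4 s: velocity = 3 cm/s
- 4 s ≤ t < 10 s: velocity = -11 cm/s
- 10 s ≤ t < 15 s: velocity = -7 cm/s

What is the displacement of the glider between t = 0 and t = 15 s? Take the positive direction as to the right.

-89 cm

Net displacement equals the area under the velocity-time graph (areas below the axis count negative).
0–4 s: 3 × 4 = 12 cm
4–10 s: -11 × 6 = -66 cm
10–15 s: -7 × 5 = -35 cm
Net displacement = -89 cm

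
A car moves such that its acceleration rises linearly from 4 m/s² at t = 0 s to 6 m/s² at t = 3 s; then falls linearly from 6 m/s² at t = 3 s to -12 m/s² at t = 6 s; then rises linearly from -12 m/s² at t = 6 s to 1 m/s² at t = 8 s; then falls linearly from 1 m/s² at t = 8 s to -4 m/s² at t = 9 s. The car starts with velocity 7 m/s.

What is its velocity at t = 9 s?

0.5 m/s

Δv equals the area under the a-t graph; then v = v₀ + Δv.
0–3 s: ½(4 + 6)(3) = 15 m/s
3–6 s: ½(6 + -12)(3) = -9 m/s
6–8 s: ½(-12 + 1)(2) = -11 m/s
8–9 s: ½(1 + -4)(1) = -1.5 m/s
Δv = -6.5 m/s, so v(9) = 7 + (-6.5) = 0.5 m/s.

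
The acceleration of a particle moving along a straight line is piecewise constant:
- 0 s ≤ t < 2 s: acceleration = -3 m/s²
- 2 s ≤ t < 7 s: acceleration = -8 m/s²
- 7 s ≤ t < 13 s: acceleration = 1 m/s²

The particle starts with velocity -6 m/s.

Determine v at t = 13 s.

-46 m/s

Δv equals the area under the a-t graph; then v = v₀ + Δv.
0–2 s: -3 × 2 = -6 m/s
2–7 s: -8 × 5 = -40 m/s
7–13 s: 1 × 6 = 6 m/s
Δv = -40 m/s, so v(13) = -6 + (-40) = -46 m/s.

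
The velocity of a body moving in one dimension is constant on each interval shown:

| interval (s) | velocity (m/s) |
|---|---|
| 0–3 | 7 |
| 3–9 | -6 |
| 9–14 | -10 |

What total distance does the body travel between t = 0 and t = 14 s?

107 m

Distance (not displacement) is the total path length: add the absolute areas under v-t.
0–3 s: |7| × 3 = 21 m
3–9 s: |-6| × 6 = 36 m
9–14 s: |-10| × 5 = 50 m
Total distance = 107 m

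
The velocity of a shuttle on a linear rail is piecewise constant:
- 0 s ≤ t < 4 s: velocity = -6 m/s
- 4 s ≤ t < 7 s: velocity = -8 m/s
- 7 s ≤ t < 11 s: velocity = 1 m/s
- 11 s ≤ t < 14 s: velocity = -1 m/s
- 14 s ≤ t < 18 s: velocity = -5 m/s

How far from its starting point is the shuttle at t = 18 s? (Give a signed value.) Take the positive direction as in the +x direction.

-67 m

Displacement is the signed area under the v-t curve.
0–4 s: -6 × 4 = -24 m
4–7 s: -8 × 3 = -24 m
7–11 s: 1 × 4 = 4 m
11–14 s: -1 × 3 = -3 m
14–18 s: -5 × 4 = -20 m
Net displacement = -67 m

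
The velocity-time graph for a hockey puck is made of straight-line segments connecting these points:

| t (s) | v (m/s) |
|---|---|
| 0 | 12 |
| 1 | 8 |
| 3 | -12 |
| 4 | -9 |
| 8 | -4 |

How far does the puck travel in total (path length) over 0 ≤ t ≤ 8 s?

56.9 m

Total distance travelled is ∫|v| dt — sum the magnitudes of each area piece.
0–1 s: |½(12 + 8)(1)| = 10 m
1–3 s: v = 0 at t = 1.8 s; triangle areas 3.2 + 7.2 = 10.4 m
3–4 s: |½(-12 + -9)(1)| = 10.5 m
4–8 s: |½(-9 + -4)(4)| = 26 m
Total distance = 56.9 m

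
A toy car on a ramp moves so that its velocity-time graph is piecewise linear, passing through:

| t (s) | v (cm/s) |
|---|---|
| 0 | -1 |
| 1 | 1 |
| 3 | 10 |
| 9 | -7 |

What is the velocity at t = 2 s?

5.5 cm/s

On 1–3 s the graph is linear from 1 to 10 cm/s: v(2) = 1 + (10 − 1)·(2 − 1)/(3 − 1) = 5.5 cm/s.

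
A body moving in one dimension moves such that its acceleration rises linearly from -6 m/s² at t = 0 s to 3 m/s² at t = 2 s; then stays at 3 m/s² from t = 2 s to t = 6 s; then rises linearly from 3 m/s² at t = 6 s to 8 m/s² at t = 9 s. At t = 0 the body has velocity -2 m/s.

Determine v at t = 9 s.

Δv equals the area under the a-t graph; then v = v₀ + Δv.
0–2 s: ½(-6 + 3)(2) = -3 m/s
2–6 s: 3 × 4 = 12 m/s
6–9 s: ½(3 + 8)(3) = 16.5 m/s
Δv = 25.5 m/s, so v(9) = -2 + (25.5) = 23.5 m/s.

23.5 m/s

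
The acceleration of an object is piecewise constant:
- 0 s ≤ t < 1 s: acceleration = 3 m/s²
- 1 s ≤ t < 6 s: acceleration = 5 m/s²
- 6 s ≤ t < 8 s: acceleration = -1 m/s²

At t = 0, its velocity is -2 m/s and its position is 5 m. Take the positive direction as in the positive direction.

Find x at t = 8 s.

122 m

On each constant-a segment, Δv = aΔt and Δx = v₀Δt + ½aΔt²; chain segment to segment.
0–1 s: v starts -2 m/s; Δx = -2·1 + ½·3·1² = -0.5 m; v ends 1 m/s.
1–6 s: v starts 1 m/s; Δx = 1·5 + ½·5·5² = 67.5 m; v ends 26 m/s.
6–8 s: v starts 26 m/s; Δx = 26·2 + ½·-1·2² = 50 m; v ends 24 m/s.
x(8) = 5 + Σ Δx = 122 m.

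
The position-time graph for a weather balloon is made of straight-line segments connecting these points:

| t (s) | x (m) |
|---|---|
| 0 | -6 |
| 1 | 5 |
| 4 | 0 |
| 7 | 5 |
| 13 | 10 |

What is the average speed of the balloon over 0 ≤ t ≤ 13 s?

Average speed = (total path length)/(elapsed time); on a piecewise-linear x-t graph the path length is Σ|Δx|.
0–1 s: |Δx| = |5 − -6| = 11 m
1–4 s: |Δx| = |0 − 5| = 5 m
4–7 s: |Δx| = |5 − 0| = 5 m
7–13 s: |Δx| = |10 − 5| = 5 m
Total path = 26 m; average speed = 26/13 = 2 m/s.

2 m/s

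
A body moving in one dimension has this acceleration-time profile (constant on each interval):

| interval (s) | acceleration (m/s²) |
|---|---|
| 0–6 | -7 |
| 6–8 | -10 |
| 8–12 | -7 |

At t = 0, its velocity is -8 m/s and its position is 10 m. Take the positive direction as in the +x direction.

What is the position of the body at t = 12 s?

On each constant-a segment, Δv = aΔt and Δx = v₀Δt + ½aΔt²; chain segment to segment.
0–6 s: v starts -8 m/s; Δx = -8·6 + ½·-7·6² = -174 m; v ends -50 m/s.
6–8 s: v starts -50 m/s; Δx = -50·2 + ½·-10·2² = -120 m; v ends -70 m/s.
8–12 s: v starts -70 m/s; Δx = -70·4 + ½·-7·4² = -336 m; v ends -98 m/s.
x(12) = 10 + Σ Δx = -620 m.

-620 m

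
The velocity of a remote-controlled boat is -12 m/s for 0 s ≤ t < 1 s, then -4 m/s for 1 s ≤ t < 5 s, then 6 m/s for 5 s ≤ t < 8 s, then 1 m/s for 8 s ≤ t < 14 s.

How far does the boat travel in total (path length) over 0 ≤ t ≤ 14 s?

52 m

Distance (not displacement) is the total path length: add the absolute areas under v-t.
0–1 s: |-12| × 1 = 12 m
1–5 s: |-4| × 4 = 16 m
5–8 s: |6| × 3 = 18 m
8–14 s: |1| × 6 = 6 m
Total distance = 52 m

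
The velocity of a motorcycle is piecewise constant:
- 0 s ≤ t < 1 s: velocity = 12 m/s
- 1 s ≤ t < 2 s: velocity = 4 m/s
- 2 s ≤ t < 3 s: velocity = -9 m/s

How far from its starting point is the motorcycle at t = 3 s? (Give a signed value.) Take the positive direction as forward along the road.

7 m

Displacement is the signed area under the v-t curve.
0–1 s: 12 × 1 = 12 m
1–2 s: 4 × 1 = 4 m
2–3 s: -9 × 1 = -9 m
Net displacement = 7 m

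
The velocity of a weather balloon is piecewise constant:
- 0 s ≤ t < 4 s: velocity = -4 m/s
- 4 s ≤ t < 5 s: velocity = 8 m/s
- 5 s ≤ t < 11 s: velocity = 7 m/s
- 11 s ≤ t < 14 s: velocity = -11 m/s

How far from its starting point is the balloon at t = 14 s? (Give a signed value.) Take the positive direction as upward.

Net displacement equals the area under the velocity-time graph (areas below the axis count negative).
0–4 s: -4 × 4 = -16 m
4–5 s: 8 × 1 = 8 m
5–11 s: 7 × 6 = 42 m
11–14 s: -11 × 3 = -33 m
Net displacement = 1 m

1 m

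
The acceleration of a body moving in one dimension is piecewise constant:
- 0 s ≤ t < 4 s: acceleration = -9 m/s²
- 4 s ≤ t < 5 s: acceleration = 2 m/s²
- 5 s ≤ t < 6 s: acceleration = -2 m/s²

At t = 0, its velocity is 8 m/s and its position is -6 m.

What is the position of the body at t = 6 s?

On each constant-a segment, Δv = aΔt and Δx = v₀Δt + ½aΔt²; chain segment to segment.
0–4 s: v starts 8 m/s; Δx = 8·4 + ½·-9·4² = -40 m; v ends -28 m/s.
4–5 s: v starts -28 m/s; Δx = -28·1 + ½·2·1² = -27 m; v ends -26 m/s.
5–6 s: v starts -26 m/s; Δx = -26·1 + ½·-2·1² = -27 m; v ends -28 m/s.
x(6) = -6 + Σ Δx = -100 m.

-100 m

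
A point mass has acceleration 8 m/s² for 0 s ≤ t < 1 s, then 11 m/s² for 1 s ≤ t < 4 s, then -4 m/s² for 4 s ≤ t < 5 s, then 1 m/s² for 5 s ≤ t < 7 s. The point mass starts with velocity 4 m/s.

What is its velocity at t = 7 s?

Δv equals the area under the a-t graph; then v = v₀ + Δv.
0–1 s: 8 × 1 = 8 m/s
1–4 s: 11 × 3 = 33 m/s
4–5 s: -4 × 1 = -4 m/s
5–7 s: 1 × 2 = 2 m/s
Δv = 39 m/s, so v(7) = 4 + (39) = 43 m/s.

43 m/s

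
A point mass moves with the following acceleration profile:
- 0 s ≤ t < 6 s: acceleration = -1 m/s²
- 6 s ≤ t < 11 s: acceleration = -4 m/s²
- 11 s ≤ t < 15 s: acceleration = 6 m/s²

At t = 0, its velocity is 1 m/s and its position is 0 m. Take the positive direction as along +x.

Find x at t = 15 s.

On each constant-a segment, Δv = aΔt and Δx = v₀Δt + ½aΔt²; chain segment to segment.
0–6 s: v starts 1 m/s; Δx = 1·6 + ½·-1·6² = -12 m; v ends -5 m/s.
6–11 s: v starts -5 m/s; Δx = -5·5 + ½·-4·5² = -75 m; v ends -25 m/s.
11–15 s: v starts -25 m/s; Δx = -25·4 + ½·6·4² = -52 m; v ends -1 m/s.
x(15) = 0 + Σ Δx = -139 m.

-139 m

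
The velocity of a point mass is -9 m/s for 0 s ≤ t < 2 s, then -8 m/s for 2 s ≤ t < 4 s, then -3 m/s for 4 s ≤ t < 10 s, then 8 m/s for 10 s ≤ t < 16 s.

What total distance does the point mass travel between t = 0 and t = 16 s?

100 m

Total distance travelled is ∫|v| dt — sum the magnitudes of each area piece.
0–2 s: |-9| × 2 = 18 m
2–4 s: |-8| × 2 = 16 m
4–10 s: |-3| × 6 = 18 m
10–16 s: |8| × 6 = 48 m
Total distance = 100 m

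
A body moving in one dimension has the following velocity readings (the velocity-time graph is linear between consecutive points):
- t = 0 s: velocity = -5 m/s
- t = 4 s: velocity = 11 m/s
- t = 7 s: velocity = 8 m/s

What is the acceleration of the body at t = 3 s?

4 m/s²

Acceleration is the slope of the v-t graph on 0–4 s: (11 − -5)/(4 − 0) = 4 m/s².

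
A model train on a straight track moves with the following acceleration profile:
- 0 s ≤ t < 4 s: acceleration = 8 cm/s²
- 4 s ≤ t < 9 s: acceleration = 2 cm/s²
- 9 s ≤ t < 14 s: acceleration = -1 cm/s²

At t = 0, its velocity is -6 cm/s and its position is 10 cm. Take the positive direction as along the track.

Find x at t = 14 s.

372.5 cm

On each constant-a segment, Δv = aΔt and Δx = v₀Δt + ½aΔt²; chain segment to segment.
0–4 s: v starts -6 cm/s; Δx = -6·4 + ½·8·4² = 40 cm; v ends 26 cm/s.
4–9 s: v starts 26 cm/s; Δx = 26·5 + ½·2·5² = 155 cm; v ends 36 cm/s.
9–14 s: v starts 36 cm/s; Δx = 36·5 + ½·-1·5² = 167.5 cm; v ends 31 cm/s.
x(14) = 10 + Σ Δx = 372.5 cm.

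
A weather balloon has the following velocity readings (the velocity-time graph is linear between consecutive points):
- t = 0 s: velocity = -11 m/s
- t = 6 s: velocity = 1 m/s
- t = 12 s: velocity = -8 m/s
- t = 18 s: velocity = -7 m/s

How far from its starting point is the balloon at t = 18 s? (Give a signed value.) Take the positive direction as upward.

Displacement is the signed area under the v-t curve.
0–6 s: ½(-11 + 1)(6) = -30 m
6–12 s: ½(1 + -8)(6) = -21 m
12–18 s: ½(-8 + -7)(6) = -45 m
Net displacement = -96 m

-96 m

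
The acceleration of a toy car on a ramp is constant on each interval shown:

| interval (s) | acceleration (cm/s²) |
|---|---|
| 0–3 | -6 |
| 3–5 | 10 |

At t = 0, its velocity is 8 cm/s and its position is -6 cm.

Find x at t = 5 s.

On each constant-a segment, Δv = aΔt and Δx = v₀Δt + ½aΔt²; chain segment to segment.
0–3 s: v starts 8 cm/s; Δx = 8·3 + ½·-6·3² = -3 cm; v ends -10 cm/s.
3–5 s: v starts -10 cm/s; Δx = -10·2 + ½·10·2² = 0 cm; v ends 10 cm/s.
x(5) = -6 + Σ Δx = -9 cm.

-9 cm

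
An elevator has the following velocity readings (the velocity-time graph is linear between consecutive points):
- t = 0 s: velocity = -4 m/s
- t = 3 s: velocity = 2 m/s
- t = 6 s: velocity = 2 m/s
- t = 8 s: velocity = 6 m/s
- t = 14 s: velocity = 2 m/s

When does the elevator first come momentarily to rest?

t = 2 s

v changes sign on 0–3 s (from -4 to 2); the graph is linear there, so v = 0 at t = 0 + (4)·(3 − 0)/(2 − -4) = 2 s.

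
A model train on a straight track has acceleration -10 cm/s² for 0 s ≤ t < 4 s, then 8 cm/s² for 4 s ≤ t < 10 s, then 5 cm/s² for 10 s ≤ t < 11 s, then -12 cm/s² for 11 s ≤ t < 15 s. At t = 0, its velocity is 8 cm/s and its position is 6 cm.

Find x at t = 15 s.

On each constant-a segment, Δv = aΔt and Δx = v₀Δt + ½aΔt²; chain segment to segment.
0–4 s: v starts 8 cm/s; Δx = 8·4 + ½·-10·4² = -48 cm; v ends -32 cm/s.
4–10 s: v starts -32 cm/s; Δx = -32·6 + ½·8·6² = -48 cm; v ends 16 cm/s.
10–11 s: v starts 16 cm/s; Δx = 16·1 + ½·5·1² = 18.5 cm; v ends 21 cm/s.
11–15 s: v starts 21 cm/s; Δx = 21·4 + ½·-12·4² = -12 cm; v ends -27 cm/s.
x(15) = 6 + Σ Δx = -83.5 cm.

-83.5 cm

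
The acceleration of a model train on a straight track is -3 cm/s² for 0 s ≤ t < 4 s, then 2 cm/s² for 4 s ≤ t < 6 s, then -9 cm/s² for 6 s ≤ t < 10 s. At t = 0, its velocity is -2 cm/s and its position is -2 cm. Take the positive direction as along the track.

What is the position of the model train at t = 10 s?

On each constant-a segment, Δv = aΔt and Δx = v₀Δt + ½aΔt²; chain segment to segment.
0–4 s: v starts -2 cm/s; Δx = -2·4 + ½·-3·4² = -32 cm; v ends -14 cm/s.
4–6 s: v starts -14 cm/s; Δx = -14·2 + ½·2·2² = -24 cm; v ends -10 cm/s.
6–10 s: v starts -10 cm/s; Δx = -10·4 + ½·-9·4² = -112 cm; v ends -46 cm/s.
x(10) = -2 + Σ Δx = -170 cm.

-170 cm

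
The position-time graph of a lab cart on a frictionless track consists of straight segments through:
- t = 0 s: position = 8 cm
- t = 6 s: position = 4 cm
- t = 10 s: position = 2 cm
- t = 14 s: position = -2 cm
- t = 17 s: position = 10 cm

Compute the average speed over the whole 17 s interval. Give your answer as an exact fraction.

22/17 cm/s

Average speed = (total path length)/(elapsed time); on a piecewise-linear x-t graph the path length is Σ|Δx|.
0–6 s: |Δx| = |4 − 8| = 4 cm
6–10 s: |Δx| = |2 − 4| = 2 cm
10–14 s: |Δx| = |-2 − 2| = 4 cm
14–17 s: |Δx| = |10 − -2| = 12 cm
Total path = 22 cm; average speed = 22/17 = 22/17 cm/s.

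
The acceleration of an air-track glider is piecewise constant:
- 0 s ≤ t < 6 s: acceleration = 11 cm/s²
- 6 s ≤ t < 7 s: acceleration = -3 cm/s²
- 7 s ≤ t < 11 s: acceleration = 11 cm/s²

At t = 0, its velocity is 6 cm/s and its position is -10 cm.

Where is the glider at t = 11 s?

658.5 cm

On each constant-a segment, Δv = aΔt and Δx = v₀Δt + ½aΔt²; chain segment to segment.
0–6 s: v starts 6 cm/s; Δx = 6·6 + ½·11·6² = 234 cm; v ends 72 cm/s.
6–7 s: v starts 72 cm/s; Δx = 72·1 + ½·-3·1² = 70.5 cm; v ends 69 cm/s.
7–11 s: v starts 69 cm/s; Δx = 69·4 + ½·11·4² = 364 cm; v ends 113 cm/s.
x(11) = -10 + Σ Δx = 658.5 cm.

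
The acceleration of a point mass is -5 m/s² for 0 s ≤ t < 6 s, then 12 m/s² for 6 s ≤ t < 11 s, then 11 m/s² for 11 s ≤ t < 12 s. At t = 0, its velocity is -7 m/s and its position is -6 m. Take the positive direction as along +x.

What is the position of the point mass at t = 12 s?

On each constant-a segment, Δv = aΔt and Δx = v₀Δt + ½aΔt²; chain segment to segment.
0–6 s: v starts -7 m/s; Δx = -7·6 + ½·-5·6² = -132 m; v ends -37 m/s.
6–11 s: v starts -37 m/s; Δx = -37·5 + ½·12·5² = -35 m; v ends 23 m/s.
11–12 s: v starts 23 m/s; Δx = 23·1 + ½·11·1² = 28.5 m; v ends 34 m/s.
x(12) = -6 + Σ Δx = -144.5 m.

-144.5 m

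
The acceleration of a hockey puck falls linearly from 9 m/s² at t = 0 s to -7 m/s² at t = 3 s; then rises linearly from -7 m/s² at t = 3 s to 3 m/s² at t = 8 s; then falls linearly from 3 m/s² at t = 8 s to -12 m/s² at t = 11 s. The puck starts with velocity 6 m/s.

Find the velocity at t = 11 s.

Δv equals the area under the a-t graph; then v = v₀ + Δv.
0–3 s: ½(9 + -7)(3) = 3 m/s
3–8 s: ½(-7 + 3)(5) = -10 m/s
8–11 s: ½(3 + -12)(3) = -13.5 m/s
Δv = -20.5 m/s, so v(11) = 6 + (-20.5) = -14.5 m/s.

-14.5 m/s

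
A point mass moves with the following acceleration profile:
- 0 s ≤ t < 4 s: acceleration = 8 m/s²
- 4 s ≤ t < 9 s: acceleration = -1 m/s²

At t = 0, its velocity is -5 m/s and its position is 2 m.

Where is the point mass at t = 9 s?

On each constant-a segment, Δv = aΔt and Δx = v₀Δt + ½aΔt²; chain segment to segment.
0–4 s: v starts -5 m/s; Δx = -5·4 + ½·8·4² = 44 m; v ends 27 m/s.
4–9 s: v starts 27 m/s; Δx = 27·5 + ½·-1·5² = 122.5 m; v ends 22 m/s.
x(9) = 2 + Σ Δx = 168.5 m.

168.5 m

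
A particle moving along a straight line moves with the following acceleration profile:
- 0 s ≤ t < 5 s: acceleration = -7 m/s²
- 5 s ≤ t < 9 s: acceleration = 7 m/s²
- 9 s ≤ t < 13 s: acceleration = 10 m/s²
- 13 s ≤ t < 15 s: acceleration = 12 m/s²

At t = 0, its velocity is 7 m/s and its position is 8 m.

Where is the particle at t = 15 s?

83.5 m

On each constant-a segment, Δv = aΔt and Δx = v₀Δt + ½aΔt²; chain segment to segment.
0–5 s: v starts 7 m/s; Δx = 7·5 + ½·-7·5² = -52.5 m; v ends -28 m/s.
5–9 s: v starts -28 m/s; Δx = -28·4 + ½·7·4² = -56 m; v ends 0 m/s.
9–13 s: v starts 0 m/s; Δx = 0·4 + ½·10·4² = 80 m; v ends 40 m/s.
13–15 s: v starts 40 m/s; Δx = 40·2 + ½·12·2² = 104 m; v ends 64 m/s.
x(15) = 8 + Σ Δx = 83.5 m.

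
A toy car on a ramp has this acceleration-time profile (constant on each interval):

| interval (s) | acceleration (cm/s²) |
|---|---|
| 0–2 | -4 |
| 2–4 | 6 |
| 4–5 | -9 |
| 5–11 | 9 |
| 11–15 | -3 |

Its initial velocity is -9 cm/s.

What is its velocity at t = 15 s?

Δv equals the area under the a-t graph; then v = v₀ + Δv.
0–2 s: -4 × 2 = -8 cm/s
2–4 s: 6 × 2 = 12 cm/s
4–5 s: -9 × 1 = -9 cm/s
5–11 s: 9 × 6 = 54 cm/s
11–15 s: -3 × 4 = -12 cm/s
Δv = 37 cm/s, so v(15) = -9 + (37) = 28 cm/s.

28 cm/s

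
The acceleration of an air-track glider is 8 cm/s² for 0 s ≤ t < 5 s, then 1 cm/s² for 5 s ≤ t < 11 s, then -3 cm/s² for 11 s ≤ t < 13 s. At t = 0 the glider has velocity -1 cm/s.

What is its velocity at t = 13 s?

Δv equals the area under the a-t graph; then v = v₀ + Δv.
0–5 s: 8 × 5 = 40 cm/s
5–11 s: 1 × 6 = 6 cm/s
11–13 s: -3 × 2 = -6 cm/s
Δv = 40 cm/s, so v(13) = -1 + (40) = 39 cm/s.

39 cm/s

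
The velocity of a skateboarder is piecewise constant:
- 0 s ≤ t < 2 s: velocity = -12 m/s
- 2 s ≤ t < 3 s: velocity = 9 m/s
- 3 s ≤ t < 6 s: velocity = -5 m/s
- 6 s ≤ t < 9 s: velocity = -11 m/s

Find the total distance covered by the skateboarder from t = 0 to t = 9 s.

81 m

Distance (not displacement) is the total path length: add the absolute areas under v-t.
0–2 s: |-12| × 2 = 24 m
2–3 s: |9| × 1 = 9 m
3–6 s: |-5| × 3 = 15 m
6–9 s: |-11| × 3 = 33 m
Total distance = 81 m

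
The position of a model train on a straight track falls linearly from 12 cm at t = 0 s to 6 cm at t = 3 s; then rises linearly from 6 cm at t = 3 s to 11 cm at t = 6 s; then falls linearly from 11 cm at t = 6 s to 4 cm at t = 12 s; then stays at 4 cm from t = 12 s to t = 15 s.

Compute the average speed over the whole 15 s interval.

1.2 cm/s

Average speed = (total path length)/(elapsed time); on a piecewise-linear x-t graph the path length is Σ|Δx|.
0–3 s: |Δx| = |6 − 12| = 6 cm
3–6 s: |Δx| = |11 − 6| = 5 cm
6–12 s: |Δx| = |4 − 11| = 7 cm
12–15 s: |Δx| = |4 − 4| = 0 cm
Total path = 18 cm; average speed = 18/15 = 1.2 cm/s.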